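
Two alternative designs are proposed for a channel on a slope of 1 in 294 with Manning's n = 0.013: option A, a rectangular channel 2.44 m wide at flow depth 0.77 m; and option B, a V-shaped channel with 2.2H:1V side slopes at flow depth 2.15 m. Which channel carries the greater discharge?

channel B

Channel A: Flow area A = b·y = 2.44 × 0.77 = 1.879 m². Wetted perimeter P = b + 2y = 2.44 + 2×0.77 = 3.98 m. Hydraulic radius R = A/P = 1.879/3.98 = 0.4721 m. Q_A = (1/0.013)·1.879·0.4721^(2/3)·√0.003401 = 5.11 m³/s.
Channel B: For a triangular section with side slope z = 2.2: A = zy² = 2.2×2.15² = 10.17 m²; P = 2y√(1+z²) = 2×2.15×2.417 = 10.39 m. Hydraulic radius R = A/P = 10.17/10.39 = 0.9786 m. Q_B = (1/0.013)·10.17·0.9786^(2/3)·√0.003401 = 44.97 m³/s.
Q_A = 5.11 m³/s vs Q_B = 44.97 m³/s, so channel B carries more.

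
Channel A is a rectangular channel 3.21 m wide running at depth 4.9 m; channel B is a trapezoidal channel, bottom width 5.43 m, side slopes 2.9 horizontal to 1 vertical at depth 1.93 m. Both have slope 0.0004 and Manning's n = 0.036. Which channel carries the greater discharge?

Channel A: Flow area A = b·y = 3.21 × 4.9 = 15.73 m². Wetted perimeter P = b + 2y = 3.21 + 2×4.9 = 13.01 m. Hydraulic radius R = A/P = 15.73/13.01 = 1.209 m. Q_A = (1/0.036)·15.73·1.209^(2/3)·√0.0004 = 9.917 m³/s.
Channel B: With bottom width b = 5.43 m and side slope z = 2.9: A = (b + zy)y = (5.43 + 2.9×1.93)×1.93 = 21.28 m²; P = b + 2y√(1+z²) = 5.43 + 2×1.93×3.068 = 17.27 m. Hydraulic radius R = A/P = 21.28/17.27 = 1.232 m. Q_B = (1/0.036)·21.28·1.232^(2/3)·√0.0004 = 13.59 m³/s.
Q_A = 9.917 m³/s vs Q_B = 13.59 m³/s, so channel B carries more.

channel B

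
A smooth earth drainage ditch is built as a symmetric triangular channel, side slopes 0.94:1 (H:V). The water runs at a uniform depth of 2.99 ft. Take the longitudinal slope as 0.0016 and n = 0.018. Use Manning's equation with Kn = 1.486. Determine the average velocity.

V = 3.35 ft/s

For a triangular section with side slope z = 0.94: A = zy² = 0.94×2.99² = 8.404 ft²; P = 2y√(1+z²) = 2×2.99×1.372 = 8.207 ft.
Hydraulic radius R = A/P = 8.404/8.207 = 1.024 ft.
From Manning's equation, V = (1.486/n) R^(2/3) S^(1/2) = (1.486/0.018) × 1.024^(2/3) × 0.0016^(1/2) = 3.35 ft/s.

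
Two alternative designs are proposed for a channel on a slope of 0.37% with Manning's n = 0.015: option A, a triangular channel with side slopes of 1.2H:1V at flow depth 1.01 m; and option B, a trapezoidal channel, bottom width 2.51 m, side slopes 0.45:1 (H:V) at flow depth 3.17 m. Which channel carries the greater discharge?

channel B

Channel A: For a triangular section with side slope z = 1.2: A = zy² = 1.2×1.01² = 1.224 m²; P = 2y√(1+z²) = 2×1.01×1.562 = 3.155 m. Hydraulic radius R = A/P = 1.224/3.155 = 0.388 m. Q_A = (1/0.015)·1.224·0.388^(2/3)·√0.0037 = 2.64 m³/s.
Channel B: With bottom width b = 2.51 m and side slope z = 0.45: A = (b + zy)y = (2.51 + 0.45×3.17)×3.17 = 12.48 m²; P = b + 2y√(1+z²) = 2.51 + 2×3.17×1.097 = 9.462 m. Hydraulic radius R = A/P = 12.48/9.462 = 1.319 m. Q_B = (1/0.015)·12.48·1.319^(2/3)·√0.0037 = 60.85 m³/s.
Q_A = 2.64 m³/s vs Q_B = 60.85 m³/s, so channel B carries more.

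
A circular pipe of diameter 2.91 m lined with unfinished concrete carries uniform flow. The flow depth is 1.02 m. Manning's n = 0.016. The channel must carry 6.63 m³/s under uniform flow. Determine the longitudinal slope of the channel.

S = 0.00559

For a circular section of diameter D = 2.91 m at depth y = 1.02 m, the central angle is θ = 2 arccos(1 − 2y/D) = 2.534 rad. Then A = (D²/8)(θ − sin θ) = 2.079 m² and P = Dθ/2 = 3.688 m.
Hydraulic radius R = A/P = 2.079/3.688 = 0.5637 m.
From Manning's equation, S = [nQ / (1 A R^(2/3))]² = [0.016 × 6.63 / (1 × 2.079 × 0.5637^(2/3))]² = 0.00559.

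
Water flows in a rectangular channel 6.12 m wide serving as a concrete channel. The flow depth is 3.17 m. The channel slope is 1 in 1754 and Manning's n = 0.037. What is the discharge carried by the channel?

Q = 16.8 m³/s

Flow area A = b·y = 6.12 × 3.17 = 19.4 m². Wetted perimeter P = b + 2y = 6.12 + 2×3.17 = 12.46 m.
Hydraulic radius R = A/P = 19.4/12.46 = 1.557 m.
Manning's equation: Q = (1/n) A R^(2/3) S^(1/2) = (1/0.037) × 19.4 × 1.557^(2/3) × 0.0005701^(1/2) = 16.8 m³/s.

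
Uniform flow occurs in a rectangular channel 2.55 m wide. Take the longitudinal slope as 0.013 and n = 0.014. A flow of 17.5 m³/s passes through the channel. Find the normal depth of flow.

Manning's equation rearranged: A R^(2/3) = nQ / (1·√S) = 0.014 × 17.5 / (√0.013) = 2.149.
Try y = 1.5 m: A R^(2/3) = 2.984 — over.
Try y = 0.818 m: A R^(2/3) = 1.311 — short.
Try y = 1.17 m: A R^(2/3) = 2.146 — ≈ 2.149.

y_n = 1.17 m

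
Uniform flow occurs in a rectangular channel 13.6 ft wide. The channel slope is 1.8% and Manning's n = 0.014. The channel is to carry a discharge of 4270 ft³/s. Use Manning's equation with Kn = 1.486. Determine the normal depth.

Manning's equation rearranged: A R^(2/3) = nQ / (1.486·√S) = 0.014 × 4270 / (1.486 × √0.018) = 299.8.
Try y = 7.91 ft: A R^(2/3) = 255.3 — too small.
Try y = 8.95 ft: A R^(2/3) = 299.7 — ≈ 299.8.

y_n = 8.95 ft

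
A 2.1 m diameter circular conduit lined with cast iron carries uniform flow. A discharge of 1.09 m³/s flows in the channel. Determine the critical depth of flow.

y_c = 0.481 m

At critical depth, Q² T / (g A³) = 1, i.e. A³/T = Q²/g = 1.09²/9.81 = 0.1211.
At y = 0.543 m: A³/T = 0.1947 — high.
At y = 0.327 m: A³/T = 0.02671 — low.
At y = 0.481 m: A³/T = 0.1213 — close enough.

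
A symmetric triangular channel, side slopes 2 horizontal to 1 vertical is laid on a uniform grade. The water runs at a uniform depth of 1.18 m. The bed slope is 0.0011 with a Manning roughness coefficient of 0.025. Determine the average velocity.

V = 0.866 m/s

For a triangular section with side slope z = 2: A = zy² = 2×1.18² = 2.785 m²; P = 2y√(1+z²) = 2×1.18×2.236 = 5.277 m.
Hydraulic radius R = A/P = 2.785/5.277 = 0.5277 m.
From Manning's equation, V = (1/n) R^(2/3) S^(1/2) = (1/0.025) × 0.5277^(2/3) × 0.0011^(1/2) = 0.866 m/s.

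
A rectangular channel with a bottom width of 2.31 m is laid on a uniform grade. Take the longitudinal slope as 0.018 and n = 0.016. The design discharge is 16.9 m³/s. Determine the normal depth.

Manning's equation rearranged: A R^(2/3) = nQ / (1·√S) = 0.016 × 16.9 / (√0.018) = 2.015.
At y = 1.43 m: A R^(2/3) = 2.45 — too large.
At y = 1.23 m: A R^(2/3) = 2.011 — close enough.

y_n = 1.23 m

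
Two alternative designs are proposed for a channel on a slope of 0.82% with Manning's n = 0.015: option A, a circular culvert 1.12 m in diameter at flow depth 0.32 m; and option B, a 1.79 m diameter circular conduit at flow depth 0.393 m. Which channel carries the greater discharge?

Channel A: For a circular section of diameter D = 1.12 m at depth y = 0.32 m, the central angle is θ = 2 arccos(1 − 2y/D) = 2.256 rad. Then A = (D²/8)(θ − sin θ) = 0.2323 m² and P = Dθ/2 = 1.263 m. Hydraulic radius R = A/P = 0.2323/1.263 = 0.1839 m. Q_A = (1/0.015)·0.2323·0.1839^(2/3)·√0.0082 = 0.4534 m³/s.
Channel B: For a circular section of diameter D = 1.79 m at depth y = 0.393 m, the central angle is θ = 2 arccos(1 − 2y/D) = 1.951 rad. Then A = (D²/8)(θ − sin θ) = 0.4093 m² and P = Dθ/2 = 1.746 m. Hydraulic radius R = A/P = 0.4093/1.746 = 0.2344 m. Q_B = (1/0.015)·0.4093·0.2344^(2/3)·√0.0082 = 0.9395 m³/s.
Q_A = 0.4534 m³/s vs Q_B = 0.9395 m³/s, so channel B carries more.

channel B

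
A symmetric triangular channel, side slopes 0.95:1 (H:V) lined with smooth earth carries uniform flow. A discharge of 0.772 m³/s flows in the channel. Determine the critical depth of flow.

y_c = 0.67 m

At critical depth, Q² T / (g A³) = 1, i.e. A³/T = Q²/g = 0.772²/9.81 = 0.06075.
Try y = 0.741 m: A³/T = 0.1008 — too large.
Try y = 0.565 m: A³/T = 0.02598 — too small.
Try y = 0.67 m: A³/T = 0.06092 — matches.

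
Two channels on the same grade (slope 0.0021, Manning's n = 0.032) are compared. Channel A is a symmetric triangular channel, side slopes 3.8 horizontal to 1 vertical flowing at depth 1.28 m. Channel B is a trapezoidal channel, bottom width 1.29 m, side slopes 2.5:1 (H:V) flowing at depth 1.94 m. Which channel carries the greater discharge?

channel B

Channel A: For a triangular section with side slope z = 3.8: A = zy² = 3.8×1.28² = 6.226 m²; P = 2y√(1+z²) = 2×1.28×3.929 = 10.06 m. Hydraulic radius R = A/P = 6.226/10.06 = 0.6189 m. Q_A = (1/0.032)·6.226·0.6189^(2/3)·√0.0021 = 6.475 m³/s.
Channel B: With bottom width b = 1.29 m and side slope z = 2.5: A = (b + zy)y = (1.29 + 2.5×1.94)×1.94 = 11.91 m²; P = b + 2y√(1+z²) = 1.29 + 2×1.94×2.693 = 11.74 m. Hydraulic radius R = A/P = 11.91/11.74 = 1.015 m. Q_B = (1/0.032)·11.91·1.015^(2/3)·√0.0021 = 17.23 m³/s.
Q_A = 6.475 m³/s vs Q_B = 17.23 m³/s, so channel B carries more.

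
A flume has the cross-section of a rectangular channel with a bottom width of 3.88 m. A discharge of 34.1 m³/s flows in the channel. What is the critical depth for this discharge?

y_c = 1.99 m

For a rectangular channel, critical depth y_c = (q²/g)^(1/3) where q = Q/b = 34.1/3.88 = 8.789 m²/s.
So y_c = (8.789²/9.81)^(1/3) = 1.99 m.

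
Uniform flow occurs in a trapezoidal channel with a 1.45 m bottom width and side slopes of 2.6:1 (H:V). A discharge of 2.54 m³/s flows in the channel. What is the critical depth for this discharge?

At critical depth, Q² T / (g A³) = 1, i.e. A³/T = Q²/g = 2.54²/9.81 = 0.6577.
Try y = 0.358 m: A³/T = 0.187 — short.
Try y = 0.566 m: A³/T = 1.029 — over.
Try y = 0.503 m: A³/T = 0.6565 — matches.

y_c = 0.503 m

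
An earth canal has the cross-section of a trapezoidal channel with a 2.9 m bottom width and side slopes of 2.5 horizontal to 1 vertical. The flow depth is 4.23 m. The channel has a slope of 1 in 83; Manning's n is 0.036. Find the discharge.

With bottom width b = 2.9 m and side slope z = 2.5: A = (b + zy)y = (2.9 + 2.5×4.23)×4.23 = 57 m²; P = b + 2y√(1+z²) = 2.9 + 2×4.23×2.693 = 25.68 m.
Hydraulic radius R = A/P = 57/25.68 = 2.22 m.
Manning's equation: Q = (1/n) A R^(2/3) S^(1/2) = (1/0.036) × 57 × 2.22^(2/3) × 0.01205^(1/2) = 296 m³/s.

Q = 296 m³/s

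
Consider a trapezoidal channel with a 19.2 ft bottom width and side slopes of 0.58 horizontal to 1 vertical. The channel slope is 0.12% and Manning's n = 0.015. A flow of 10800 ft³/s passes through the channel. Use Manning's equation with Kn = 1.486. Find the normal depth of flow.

y_n = 21.5 ft

Manning's equation rearranged: A R^(2/3) = nQ / (1.486·√S) = 0.015 × 10800 / (1.486 × √0.0012) = 3147.
At y = 17.7 ft: A R^(2/3) = 2202 — too small.
At y = 24 ft: A R^(2/3) = 3846 — too large.
At y = 21.5 ft: A R^(2/3) = 3135 — close enough.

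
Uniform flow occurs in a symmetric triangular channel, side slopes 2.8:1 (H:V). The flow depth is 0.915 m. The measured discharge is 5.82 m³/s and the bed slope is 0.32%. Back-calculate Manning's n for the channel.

For a triangular section with side slope z = 2.8: A = zy² = 2.8×0.915² = 2.344 m²; P = 2y√(1+z²) = 2×0.915×2.973 = 5.441 m.
Hydraulic radius R = A/P = 2.344/5.441 = 0.4308 m.
Rearranging Manning's equation: n = (1/Q) A R^(2/3) S^(1/2) = (1/5.82) × 2.344 × 0.4308^(2/3) × √0.0032 = 0.013.

n = 0.013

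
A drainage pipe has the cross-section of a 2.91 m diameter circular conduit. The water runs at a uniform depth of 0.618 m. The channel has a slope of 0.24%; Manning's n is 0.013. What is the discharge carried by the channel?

Q = 2 m³/s

For a circular section of diameter D = 2.91 m at depth y = 0.618 m, the central angle is θ = 2 arccos(1 − 2y/D) = 1.916 rad. Then A = (D²/8)(θ − sin θ) = 1.032 m² and P = Dθ/2 = 2.787 m.
Hydraulic radius R = A/P = 1.032/2.787 = 0.3701 m.
Manning's equation: Q = (1/n) A R^(2/3) S^(1/2) = (1/0.013) × 1.032 × 0.3701^(2/3) × 0.0024^(1/2) = 2 m³/s.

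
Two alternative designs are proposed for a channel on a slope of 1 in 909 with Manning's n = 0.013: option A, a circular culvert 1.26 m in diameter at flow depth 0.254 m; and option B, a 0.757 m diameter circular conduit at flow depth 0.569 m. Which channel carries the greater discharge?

channel B

Channel A: For a circular section of diameter D = 1.26 m at depth y = 0.254 m, the central angle is θ = 2 arccos(1 − 2y/D) = 1.863 rad. Then A = (D²/8)(θ − sin θ) = 0.1796 m² and P = Dθ/2 = 1.173 m. Hydraulic radius R = A/P = 0.1796/1.173 = 0.153 m. Q_A = (1/0.013)·0.1796·0.153^(2/3)·√0.0011 = 0.1311 m³/s.
Channel B: For a circular section of diameter D = 0.757 m at depth y = 0.569 m, the central angle is θ = 2 arccos(1 − 2y/D) = 4.196 rad. Then A = (D²/8)(θ − sin θ) = 0.3629 m² and P = Dθ/2 = 1.588 m. Hydraulic radius R = A/P = 0.3629/1.588 = 0.2285 m. Q_B = (1/0.013)·0.3629·0.2285^(2/3)·√0.0011 = 0.346 m³/s.
Q_A = 0.1311 m³/s vs Q_B = 0.346 m³/s, so channel B carries more.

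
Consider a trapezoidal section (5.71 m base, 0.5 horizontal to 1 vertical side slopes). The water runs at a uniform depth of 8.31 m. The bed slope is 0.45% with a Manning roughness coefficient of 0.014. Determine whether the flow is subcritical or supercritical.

With bottom width b = 5.71 m and side slope z = 0.5: A = (b + zy)y = (5.71 + 0.5×8.31)×8.31 = 81.98 m²; P = b + 2y√(1+z²) = 5.71 + 2×8.31×1.118 = 24.29 m.
Hydraulic radius R = A/P = 81.98/24.29 = 3.375 m.
V = (1/n) R^(2/3) √S = (1/0.014) × 3.375^(2/3) × √0.0045 = 10.78 m/s. Hydraulic depth D_h = A/T = 81.98/14.02 = 5.847 m.
Froude number Fr = V/√(g·D_h) = 10.78/√(9.81×5.847) = 1.42, which is greater than 1, so the flow is supercritical.

supercritical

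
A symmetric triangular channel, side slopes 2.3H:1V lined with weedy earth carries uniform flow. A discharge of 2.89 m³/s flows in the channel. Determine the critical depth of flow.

y_c = 0.797 m

At critical depth, Q² T / (g A³) = 1, i.e. A³/T = Q²/g = 2.89²/9.81 = 0.8514.
Try y = 0.955 m: A³/T = 2.101 — high.
Try y = 0.667 m: A³/T = 0.3492 — low.
Try y = 0.797 m: A³/T = 0.8506 — ≈ 0.8514.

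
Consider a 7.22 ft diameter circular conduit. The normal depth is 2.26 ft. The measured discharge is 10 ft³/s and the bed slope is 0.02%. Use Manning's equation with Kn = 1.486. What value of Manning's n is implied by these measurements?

n = 0.0271

For a circular section of diameter D = 7.22 ft at depth y = 2.26 ft, the central angle is θ = 2 arccos(1 − 2y/D) = 2.375 rad. Then A = (D²/8)(θ − sin θ) = 10.96 ft² and P = Dθ/2 = 8.574 ft.
Hydraulic radius R = A/P = 10.96/8.574 = 1.278 ft.
Rearranging Manning's equation: n = (1.486/Q) A R^(2/3) S^(1/2) = (1.486/10) × 10.96 × 1.278^(2/3) × √0.0002 = 0.0271.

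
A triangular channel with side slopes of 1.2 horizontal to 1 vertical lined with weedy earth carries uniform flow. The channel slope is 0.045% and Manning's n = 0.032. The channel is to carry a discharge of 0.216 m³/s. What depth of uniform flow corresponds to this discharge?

Manning's equation rearranged: A R^(2/3) = nQ / (1·√S) = 0.032 × 0.216 / (√0.00045) = 0.3258.
Try y = 0.669 m: A R^(2/3) = 0.2171 — low.
Try y = 0.985 m: A R^(2/3) = 0.609 — high.
Try y = 0.779 m: A R^(2/3) = 0.3258 — matches.

y_n = 0.779 m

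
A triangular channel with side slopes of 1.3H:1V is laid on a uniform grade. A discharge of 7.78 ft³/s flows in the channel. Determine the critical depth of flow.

y_c = 1.17 ft

At critical depth, Q² T / (g A³) = 1, i.e. A³/T = Q²/g = 7.78²/32.2 = 1.88.
Trying y = 1.02 ft: A³/T = 0.9329 — low.
Trying y = 1.17 ft: A³/T = 1.853 — matches.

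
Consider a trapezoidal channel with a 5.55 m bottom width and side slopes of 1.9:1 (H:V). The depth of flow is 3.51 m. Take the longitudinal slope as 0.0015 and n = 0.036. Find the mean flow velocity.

V = 1.75 m/s

With bottom width b = 5.55 m and side slope z = 1.9: A = (b + zy)y = (5.55 + 1.9×3.51)×3.51 = 42.89 m²; P = b + 2y√(1+z²) = 5.55 + 2×3.51×2.147 = 20.62 m.
Hydraulic radius R = A/P = 42.89/20.62 = 2.08 m.
From Manning's equation, V = (1/n) R^(2/3) S^(1/2) = (1/0.036) × 2.08^(2/3) × 0.0015^(1/2) = 1.75 m/s.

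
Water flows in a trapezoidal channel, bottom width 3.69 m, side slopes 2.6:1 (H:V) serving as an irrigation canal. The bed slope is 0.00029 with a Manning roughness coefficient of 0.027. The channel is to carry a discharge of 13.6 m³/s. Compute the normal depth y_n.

y_n = 2.07 m

Manning's equation rearranged: A R^(2/3) = nQ / (1·√S) = 0.027 × 13.6 / (√0.00029) = 21.56.
Try y = 2.42 m: A R^(2/3) = 30.33 — too large.
Try y = 2.07 m: A R^(2/3) = 21.6 — close enough.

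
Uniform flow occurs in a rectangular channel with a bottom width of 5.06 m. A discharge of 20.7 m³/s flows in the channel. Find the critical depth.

For a rectangular channel, critical depth y_c = (q²/g)^(1/3) where q = Q/b = 20.7/5.06 = 4.091 m²/s.
So y_c = (4.091²/9.81)^(1/3) = 1.19 m.

y_c = 1.19 m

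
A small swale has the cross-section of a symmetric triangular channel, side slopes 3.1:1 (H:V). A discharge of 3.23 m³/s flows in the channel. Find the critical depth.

y_c = 0.74 m

At critical depth, Q² T / (g A³) = 1, i.e. A³/T = Q²/g = 3.23²/9.81 = 1.063.
Trying y = 0.799 m: A³/T = 1.565 — high.
Trying y = 0.522 m: A³/T = 0.1862 — low.
Trying y = 0.74 m: A³/T = 1.066 — close enough.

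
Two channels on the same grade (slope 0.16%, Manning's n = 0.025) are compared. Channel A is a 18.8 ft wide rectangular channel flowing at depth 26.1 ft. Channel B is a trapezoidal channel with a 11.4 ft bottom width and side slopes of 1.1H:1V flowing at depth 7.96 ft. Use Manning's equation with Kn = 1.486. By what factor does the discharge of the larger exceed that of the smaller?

Channel A: Flow area A = b·y = 18.8 × 26.1 = 490.7 ft². Wetted perimeter P = b + 2y = 18.8 + 2×26.1 = 71 ft. Hydraulic radius R = A/P = 490.7/71 = 6.911 ft. Q_A = (1.486/0.025)·490.7·6.911^(2/3)·√0.0016 = 4233 ft³/s.
Channel B: With bottom width b = 11.4 ft and side slope z = 1.1: A = (b + zy)y = (11.4 + 1.1×7.96)×7.96 = 160.4 ft²; P = b + 2y√(1+z²) = 11.4 + 2×7.96×1.487 = 35.07 ft. Hydraulic radius R = A/P = 160.4/35.07 = 4.575 ft. Q_B = (1.486/0.025)·160.4·4.575^(2/3)·√0.0016 = 1051 ft³/s.
The larger discharge is 4233 ft³/s and the smaller is 1051 ft³/s; the ratio is 4.03.

4.03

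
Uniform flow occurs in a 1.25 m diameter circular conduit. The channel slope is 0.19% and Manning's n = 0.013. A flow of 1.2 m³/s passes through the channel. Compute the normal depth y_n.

y_n = 0.722 m

Manning's equation rearranged: A R^(2/3) = nQ / (1·√S) = 0.013 × 1.2 / (√0.0019) = 0.3579.
Try y = 0.632 m: A R^(2/3) = 0.2879 — low.
Try y = 0.923 m: A R^(2/3) = 0.5059 — high.
Try y = 0.722 m: A R^(2/3) = 0.3579 — matches.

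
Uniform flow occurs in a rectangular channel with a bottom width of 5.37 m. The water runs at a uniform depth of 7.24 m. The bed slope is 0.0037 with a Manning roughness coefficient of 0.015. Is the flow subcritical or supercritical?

subcritical

Flow area A = b·y = 5.37 × 7.24 = 38.88 m². Wetted perimeter P = b + 2y = 5.37 + 2×7.24 = 19.85 m.
Hydraulic radius R = A/P = 38.88/19.85 = 1.959 m.
V = (1/n) R^(2/3) √S = (1/0.015) × 1.959^(2/3) × √0.0037 = 6.348 m/s. Hydraulic depth D_h = A/T = 38.88/5.37 = 7.24 m.
Froude number Fr = V/√(g·D_h) = 6.348/√(9.81×7.24) = 0.753, which is less than 1, so the flow is subcritical.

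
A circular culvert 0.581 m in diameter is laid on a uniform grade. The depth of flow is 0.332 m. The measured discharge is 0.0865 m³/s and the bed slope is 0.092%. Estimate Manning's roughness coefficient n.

For a circular section of diameter D = 0.581 m at depth y = 0.332 m, the central angle is θ = 2 arccos(1 − 2y/D) = 3.428 rad. Then A = (D²/8)(θ − sin θ) = 0.1566 m² and P = Dθ/2 = 0.9959 m.
Hydraulic radius R = A/P = 0.1566/0.9959 = 0.1572 m.
Rearranging Manning's equation: n = (1/Q) A R^(2/3) S^(1/2) = (1/0.0865) × 0.1566 × 0.1572^(2/3) × √0.00092 = 0.016.

n = 0.016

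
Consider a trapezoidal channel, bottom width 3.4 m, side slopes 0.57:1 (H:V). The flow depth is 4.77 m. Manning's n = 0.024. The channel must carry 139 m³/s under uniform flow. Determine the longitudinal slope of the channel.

S = 0.00508

With bottom width b = 3.4 m and side slope z = 0.57: A = (b + zy)y = (3.4 + 0.57×4.77)×4.77 = 29.19 m²; P = b + 2y√(1+z²) = 3.4 + 2×4.77×1.151 = 14.38 m.
Hydraulic radius R = A/P = 29.19/14.38 = 2.03 m.
From Manning's equation, S = [nQ / (1 A R^(2/3))]² = [0.024 × 139 / (1 × 29.19 × 2.03^(2/3))]² = 0.00508.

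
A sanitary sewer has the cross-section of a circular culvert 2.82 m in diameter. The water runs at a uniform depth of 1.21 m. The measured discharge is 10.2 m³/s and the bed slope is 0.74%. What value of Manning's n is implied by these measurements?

For a circular section of diameter D = 2.82 m at depth y = 1.21 m, the central angle is θ = 2 arccos(1 − 2y/D) = 2.857 rad. Then A = (D²/8)(θ − sin θ) = 2.561 m² and P = Dθ/2 = 4.028 m.
Hydraulic radius R = A/P = 2.561/4.028 = 0.6357 m.
Rearranging Manning's equation: n = (1/Q) A R^(2/3) S^(1/2) = (1/10.2) × 2.561 × 0.6357^(2/3) × √0.0074 = 0.016.

n = 0.016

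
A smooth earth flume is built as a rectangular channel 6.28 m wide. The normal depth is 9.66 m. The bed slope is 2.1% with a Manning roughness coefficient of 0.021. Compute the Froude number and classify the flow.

Flow area A = b·y = 6.28 × 9.66 = 60.66 m². Wetted perimeter P = b + 2y = 6.28 + 2×9.66 = 25.6 m.
Hydraulic radius R = A/P = 60.66/25.6 = 2.37 m.
V = (1/n) R^(2/3) √S = (1/0.021) × 2.37^(2/3) × √0.021 = 12.27 m/s. Hydraulic depth D_h = A/T = 60.66/6.28 = 9.66 m.
Froude number Fr = V/√(g·D_h) = 12.27/√(9.81×9.66) = 1.26, which is greater than 1, so the flow is supercritical.

supercritical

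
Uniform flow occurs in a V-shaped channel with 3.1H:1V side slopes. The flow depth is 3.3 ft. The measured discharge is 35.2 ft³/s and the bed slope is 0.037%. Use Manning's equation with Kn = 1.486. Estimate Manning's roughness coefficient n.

n = 0.037

For a triangular section with side slope z = 3.1: A = zy² = 3.1×3.3² = 33.76 ft²; P = 2y√(1+z²) = 2×3.3×3.257 = 21.5 ft.
Hydraulic radius R = A/P = 33.76/21.5 = 1.57 ft.
Rearranging Manning's equation: n = (1.486/Q) A R^(2/3) S^(1/2) = (1.486/35.2) × 33.76 × 1.57^(2/3) × √0.00037 = 0.037.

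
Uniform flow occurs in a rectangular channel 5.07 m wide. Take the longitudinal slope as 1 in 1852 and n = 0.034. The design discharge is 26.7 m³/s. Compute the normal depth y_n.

Manning's equation rearranged: A R^(2/3) = nQ / (1·√S) = 0.034 × 26.7 / (√0.00054) = 39.07.
At y = 6.64 m: A R^(2/3) = 50.45 — high.
At y = 3.88 m: A R^(2/3) = 26.16 — low.
At y = 5.36 m: A R^(2/3) = 39.03 — close enough.

y_n = 5.36 m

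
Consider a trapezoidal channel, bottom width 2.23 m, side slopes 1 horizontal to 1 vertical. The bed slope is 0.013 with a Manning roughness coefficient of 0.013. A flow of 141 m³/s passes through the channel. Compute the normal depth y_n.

y_n = 2.69 m

Manning's equation rearranged: A R^(2/3) = nQ / (1·√S) = 0.013 × 141 / (√0.013) = 16.08.
Trying y = 2.2 m: A R^(2/3) = 10.72 — short.
Trying y = 3.06 m: A R^(2/3) = 21.09 — over.
Trying y = 2.69 m: A R^(2/3) = 16.13 — close enough.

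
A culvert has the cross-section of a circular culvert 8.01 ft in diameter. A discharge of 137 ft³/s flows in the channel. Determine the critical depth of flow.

At critical depth, Q² T / (g A³) = 1, i.e. A³/T = Q²/g = 137²/32.2 = 582.9.
At y = 3.44 ft: A³/T = 1116 — too large.
At y = 2.9 ft: A³/T = 579 — matches.

y_c = 2.9 ft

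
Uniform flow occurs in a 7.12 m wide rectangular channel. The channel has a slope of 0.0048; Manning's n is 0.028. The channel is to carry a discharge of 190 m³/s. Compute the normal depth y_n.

y_n = 6.25 m

Manning's equation rearranged: A R^(2/3) = nQ / (1·√S) = 0.028 × 190 / (√0.0048) = 76.79.
At y = 7.25 m: A R^(2/3) = 92.21 — over.
At y = 4.4 m: A R^(2/3) = 49.2 — short.
At y = 6.25 m: A R^(2/3) = 76.82 — close enough.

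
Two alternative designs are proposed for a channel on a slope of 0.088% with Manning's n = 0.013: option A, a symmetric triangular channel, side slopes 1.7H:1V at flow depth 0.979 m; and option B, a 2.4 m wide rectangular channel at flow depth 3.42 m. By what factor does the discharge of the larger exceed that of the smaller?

Channel A: For a triangular section with side slope z = 1.7: A = zy² = 1.7×0.979² = 1.629 m²; P = 2y√(1+z²) = 2×0.979×1.972 = 3.862 m. Hydraulic radius R = A/P = 1.629/3.862 = 0.4219 m. Q_A = (1/0.013)·1.629·0.4219^(2/3)·√0.00088 = 2.092 m³/s.
Channel B: Flow area A = b·y = 2.4 × 3.42 = 8.208 m². Wetted perimeter P = b + 2y = 2.4 + 2×3.42 = 9.24 m. Hydraulic radius R = A/P = 8.208/9.24 = 0.8883 m. Q_B = (1/0.013)·8.208·0.8883^(2/3)·√0.00088 = 17.31 m³/s.
The larger discharge is 17.31 m³/s and the smaller is 2.092 m³/s; the ratio is 8.28.

8.28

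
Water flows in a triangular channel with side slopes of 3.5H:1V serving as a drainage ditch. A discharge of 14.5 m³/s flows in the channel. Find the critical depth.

At critical depth, Q² T / (g A³) = 1, i.e. A³/T = Q²/g = 14.5²/9.81 = 21.43.
Trying y = 1.48 m: A³/T = 43.49 — over.
Trying y = 0.92 m: A³/T = 4.037 — short.
Trying y = 1.28 m: A³/T = 21.05 — close enough.

y_c = 1.28 m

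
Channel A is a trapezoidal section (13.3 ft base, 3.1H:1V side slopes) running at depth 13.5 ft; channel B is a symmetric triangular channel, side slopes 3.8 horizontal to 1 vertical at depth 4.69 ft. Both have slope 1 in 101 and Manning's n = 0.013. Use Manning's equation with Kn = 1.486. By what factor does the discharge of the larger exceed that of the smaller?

Channel A: With bottom width b = 13.3 ft and side slope z = 3.1: A = (b + zy)y = (13.3 + 3.1×13.5)×13.5 = 744.5 ft²; P = b + 2y√(1+z²) = 13.3 + 2×13.5×3.257 = 101.2 ft. Hydraulic radius R = A/P = 744.5/101.2 = 7.354 ft. Q_A = (1.486/0.013)·744.5·7.354^(2/3)·√0.009901 = 32020 ft³/s.
Channel B: For a triangular section with side slope z = 3.8: A = zy² = 3.8×4.69² = 83.59 ft²; P = 2y√(1+z²) = 2×4.69×3.929 = 36.86 ft. Hydraulic radius R = A/P = 83.59/36.86 = 2.268 ft. Q_B = (1.486/0.013)·83.59·2.268^(2/3)·√0.009901 = 1641 ft³/s.
The larger discharge is 32020 ft³/s and the smaller is 1641 ft³/s; the ratio is 19.5.

19.5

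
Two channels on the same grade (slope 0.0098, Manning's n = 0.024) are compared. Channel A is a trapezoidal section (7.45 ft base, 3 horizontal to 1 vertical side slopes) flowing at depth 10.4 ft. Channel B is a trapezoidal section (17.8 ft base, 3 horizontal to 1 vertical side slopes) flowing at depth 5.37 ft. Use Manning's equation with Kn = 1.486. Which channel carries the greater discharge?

channel A

Channel A: With bottom width b = 7.45 ft and side slope z = 3: A = (b + zy)y = (7.45 + 3×10.4)×10.4 = 402 ft²; P = b + 2y√(1+z²) = 7.45 + 2×10.4×3.162 = 73.23 ft. Hydraulic radius R = A/P = 402/73.23 = 5.489 ft. Q_A = (1.486/0.024)·402·5.489^(2/3)·√0.0098 = 7667 ft³/s.
Channel B: With bottom width b = 17.8 ft and side slope z = 3: A = (b + zy)y = (17.8 + 3×5.37)×5.37 = 182.1 ft²; P = b + 2y√(1+z²) = 17.8 + 2×5.37×3.162 = 51.76 ft. Hydraulic radius R = A/P = 182.1/51.76 = 3.518 ft. Q_B = (1.486/0.024)·182.1·3.518^(2/3)·√0.0098 = 2582 ft³/s.
Q_A = 7667 ft³/s vs Q_B = 2582 ft³/s, so channel A carries more.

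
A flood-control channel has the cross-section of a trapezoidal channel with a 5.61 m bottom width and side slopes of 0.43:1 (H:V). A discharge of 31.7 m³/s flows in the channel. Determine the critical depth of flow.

y_c = 1.43 m

At critical depth, Q² T / (g A³) = 1, i.e. A³/T = Q²/g = 31.7²/9.81 = 102.4.
Trying y = 1.04 m: A³/T = 38.43 — too small.
Trying y = 1.63 m: A³/T = 155.2 — too large.
Trying y = 1.43 m: A³/T = 103.1 — ≈ 102.4.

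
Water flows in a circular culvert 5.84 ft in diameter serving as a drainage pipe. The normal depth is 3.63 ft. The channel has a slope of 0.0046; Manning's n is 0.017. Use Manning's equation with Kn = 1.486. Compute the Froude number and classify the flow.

For a circular section of diameter D = 5.84 ft at depth y = 3.63 ft, the central angle is θ = 2 arccos(1 − 2y/D) = 3.633 rad. Then A = (D²/8)(θ − sin θ) = 17.5 ft² and P = Dθ/2 = 10.61 ft.
Hydraulic radius R = A/P = 17.5/10.61 = 1.65 ft.
V = (1.486/n) R^(2/3) √S = (1.486/0.017) × 1.65^(2/3) × √0.0046 = 8.277 ft/s. Hydraulic depth D_h = A/T = 17.5/5.665 = 3.089 ft.
Froude number Fr = V/√(g·D_h) = 8.277/√(32.2×3.089) = 0.83, which is less than 1, so the flow is subcritical.

subcritical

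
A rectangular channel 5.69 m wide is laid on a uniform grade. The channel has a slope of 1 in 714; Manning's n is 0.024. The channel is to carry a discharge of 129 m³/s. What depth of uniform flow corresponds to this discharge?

Manning's equation rearranged: A R^(2/3) = nQ / (1·√S) = 0.024 × 129 / (√0.001401) = 82.73.
At y = 10.6 m: A R^(2/3) = 103.3 — high.
At y = 7.61 m: A R^(2/3) = 70.35 — low.
At y = 8.74 m: A R^(2/3) = 82.75 — matches.

y_n = 8.74 m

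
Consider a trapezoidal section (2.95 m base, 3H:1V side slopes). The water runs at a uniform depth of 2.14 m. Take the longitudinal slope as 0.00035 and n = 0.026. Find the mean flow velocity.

V = 0.82 m/s

With bottom width b = 2.95 m and side slope z = 3: A = (b + zy)y = (2.95 + 3×2.14)×2.14 = 20.05 m²; P = b + 2y√(1+z²) = 2.95 + 2×2.14×3.162 = 16.48 m.
Hydraulic radius R = A/P = 20.05/16.48 = 1.216 m.
From Manning's equation, V = (1/n) R^(2/3) S^(1/2) = (1/0.026) × 1.216^(2/3) × 0.00035^(1/2) = 0.82 m/s.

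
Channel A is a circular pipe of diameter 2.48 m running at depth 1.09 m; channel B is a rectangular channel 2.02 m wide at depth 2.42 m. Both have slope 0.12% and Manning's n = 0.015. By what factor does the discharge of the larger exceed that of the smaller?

2.78

Channel A: For a circular section of diameter D = 2.48 m at depth y = 1.09 m, the central angle is θ = 2 arccos(1 − 2y/D) = 2.899 rad. Then A = (D²/8)(θ − sin θ) = 2.044 m² and P = Dθ/2 = 3.595 m. Hydraulic radius R = A/P = 2.044/3.595 = 0.5686 m. Q_A = (1/0.015)·2.044·0.5686^(2/3)·√0.0012 = 3.24 m³/s.
Channel B: Flow area A = b·y = 2.02 × 2.42 = 4.888 m². Wetted perimeter P = b + 2y = 2.02 + 2×2.42 = 6.86 m. Hydraulic radius R = A/P = 4.888/6.86 = 0.7126 m. Q_B = (1/0.015)·4.888·0.7126^(2/3)·√0.0012 = 9.007 m³/s.
The larger discharge is 9.007 m³/s and the smaller is 3.24 m³/s; the ratio is 2.78.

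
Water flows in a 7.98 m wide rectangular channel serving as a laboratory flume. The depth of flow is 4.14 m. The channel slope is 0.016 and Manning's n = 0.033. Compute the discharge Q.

Q = 203 m³/s

Flow area A = b·y = 7.98 × 4.14 = 33.04 m². Wetted perimeter P = b + 2y = 7.98 + 2×4.14 = 16.26 m.
Hydraulic radius R = A/P = 33.04/16.26 = 2.032 m.
Manning's equation: Q = (1/n) A R^(2/3) S^(1/2) = (1/0.033) × 33.04 × 2.032^(2/3) × 0.016^(1/2) = 203 m³/s.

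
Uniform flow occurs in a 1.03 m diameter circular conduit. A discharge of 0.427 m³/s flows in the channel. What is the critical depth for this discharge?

y_c = 0.364 m

At critical depth, Q² T / (g A³) = 1, i.e. A³/T = Q²/g = 0.427²/9.81 = 0.01859.
Trying y = 0.436 m: A³/T = 0.03712 — too large.
Trying y = 0.265 m: A³/T = 0.005419 — too small.
Trying y = 0.364 m: A³/T = 0.01855 — matches.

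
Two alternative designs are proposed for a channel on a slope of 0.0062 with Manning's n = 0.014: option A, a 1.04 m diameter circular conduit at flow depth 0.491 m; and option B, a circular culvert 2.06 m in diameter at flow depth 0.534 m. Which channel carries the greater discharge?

Channel A: For a circular section of diameter D = 1.04 m at depth y = 0.491 m, the central angle is θ = 2 arccos(1 − 2y/D) = 3.03 rad. Then A = (D²/8)(θ − sin θ) = 0.3946 m² and P = Dθ/2 = 1.576 m. Hydraulic radius R = A/P = 0.3946/1.576 = 0.2504 m. Q_A = (1/0.014)·0.3946·0.2504^(2/3)·√0.0062 = 0.8818 m³/s.
Channel B: For a circular section of diameter D = 2.06 m at depth y = 0.534 m, the central angle is θ = 2 arccos(1 − 2y/D) = 2.137 rad. Then A = (D²/8)(θ − sin θ) = 0.6857 m² and P = Dθ/2 = 2.201 m. Hydraulic radius R = A/P = 0.6857/2.201 = 0.3116 m. Q_B = (1/0.014)·0.6857·0.3116^(2/3)·√0.0062 = 1.772 m³/s.
Q_A = 0.8818 m³/s vs Q_B = 1.772 m³/s, so channel B carries more.

channel B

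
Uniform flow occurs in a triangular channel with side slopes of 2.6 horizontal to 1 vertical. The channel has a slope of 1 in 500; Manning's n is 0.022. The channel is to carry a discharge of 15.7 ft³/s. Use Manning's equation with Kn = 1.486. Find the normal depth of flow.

Manning's equation rearranged: A R^(2/3) = nQ / (1.486·√S) = 0.022 × 15.7 / (1.486 × √0.002) = 5.197.
At y = 1.36 ft: A R^(2/3) = 3.552 — short.
At y = 1.87 ft: A R^(2/3) = 8.303 — over.
At y = 1.57 ft: A R^(2/3) = 5.209 — close enough.

y_n = 1.57 ft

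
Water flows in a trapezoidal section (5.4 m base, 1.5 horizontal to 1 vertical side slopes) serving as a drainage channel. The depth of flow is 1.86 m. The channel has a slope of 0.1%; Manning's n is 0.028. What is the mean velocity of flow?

V = 1.32 m/s

With bottom width b = 5.4 m and side slope z = 1.5: A = (b + zy)y = (5.4 + 1.5×1.86)×1.86 = 15.23 m²; P = b + 2y√(1+z²) = 5.4 + 2×1.86×1.803 = 12.11 m.
Hydraulic radius R = A/P = 15.23/12.11 = 1.258 m.
From Manning's equation, V = (1/n) R^(2/3) S^(1/2) = (1/0.028) × 1.258^(2/3) × 0.001^(1/2) = 1.32 m/s.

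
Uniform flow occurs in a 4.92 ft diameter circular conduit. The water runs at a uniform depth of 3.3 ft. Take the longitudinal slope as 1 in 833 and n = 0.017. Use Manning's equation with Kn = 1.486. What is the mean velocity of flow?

V = 3.85 ft/s

For a circular section of diameter D = 4.92 ft at depth y = 3.3 ft, the central angle is θ = 2 arccos(1 − 2y/D) = 3.839 rad. Then A = (D²/8)(θ − sin θ) = 13.56 ft² and P = Dθ/2 = 9.443 ft.
Hydraulic radius R = A/P = 13.56/9.443 = 1.436 ft.
From Manning's equation, V = (1.486/n) R^(2/3) S^(1/2) = (1.486/0.017) × 1.436^(2/3) × 0.0012^(1/2) = 3.85 ft/s.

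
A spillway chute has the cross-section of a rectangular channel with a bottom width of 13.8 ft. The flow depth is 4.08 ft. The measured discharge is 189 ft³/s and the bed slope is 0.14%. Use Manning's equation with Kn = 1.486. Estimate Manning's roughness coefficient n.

Flow area A = b·y = 13.8 × 4.08 = 56.3 ft². Wetted perimeter P = b + 2y = 13.8 + 2×4.08 = 21.96 ft.
Hydraulic radius R = A/P = 56.3/21.96 = 2.564 ft.
Rearranging Manning's equation: n = (1.486/Q) A R^(2/3) S^(1/2) = (1.486/189) × 56.3 × 2.564^(2/3) × √0.0014 = 0.031.

n = 0.031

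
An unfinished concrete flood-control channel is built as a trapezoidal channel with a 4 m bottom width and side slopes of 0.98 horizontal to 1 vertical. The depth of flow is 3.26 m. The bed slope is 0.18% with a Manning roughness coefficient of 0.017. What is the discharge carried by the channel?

With bottom width b = 4 m and side slope z = 0.98: A = (b + zy)y = (4 + 0.98×3.26)×3.26 = 23.46 m²; P = b + 2y√(1+z²) = 4 + 2×3.26×1.4 = 13.13 m.
Hydraulic radius R = A/P = 23.46/13.13 = 1.787 m.
Manning's equation: Q = (1/n) A R^(2/3) S^(1/2) = (1/0.017) × 23.46 × 1.787^(2/3) × 0.0018^(1/2) = 86.2 m³/s.

Q = 86.2 m³/s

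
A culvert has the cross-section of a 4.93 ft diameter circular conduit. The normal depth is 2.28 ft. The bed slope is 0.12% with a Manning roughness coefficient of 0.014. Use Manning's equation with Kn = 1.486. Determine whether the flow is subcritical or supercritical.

subcritical

For a circular section of diameter D = 4.93 ft at depth y = 2.28 ft, the central angle is θ = 2 arccos(1 − 2y/D) = 2.991 rad. Then A = (D²/8)(θ − sin θ) = 8.633 ft² and P = Dθ/2 = 7.374 ft.
Hydraulic radius R = A/P = 8.633/7.374 = 1.171 ft.
V = (1.486/n) R^(2/3) √S = (1.486/0.014) × 1.171^(2/3) × √0.0012 = 4.085 ft/s. Hydraulic depth D_h = A/T = 8.633/4.916 = 1.756 ft.
Froude number Fr = V/√(g·D_h) = 4.085/√(32.2×1.756) = 0.543, which is less than 1, so the flow is subcritical.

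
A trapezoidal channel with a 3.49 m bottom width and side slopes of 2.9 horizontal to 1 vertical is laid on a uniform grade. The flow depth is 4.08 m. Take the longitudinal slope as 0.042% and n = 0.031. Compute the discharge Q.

Q = 69.7 m³/s

With bottom width b = 3.49 m and side slope z = 2.9: A = (b + zy)y = (3.49 + 2.9×4.08)×4.08 = 62.51 m²; P = b + 2y√(1+z²) = 3.49 + 2×4.08×3.068 = 28.52 m.
Hydraulic radius R = A/P = 62.51/28.52 = 2.192 m.
Manning's equation: Q = (1/n) A R^(2/3) S^(1/2) = (1/0.031) × 62.51 × 2.192^(2/3) × 0.00042^(1/2) = 69.7 m³/s.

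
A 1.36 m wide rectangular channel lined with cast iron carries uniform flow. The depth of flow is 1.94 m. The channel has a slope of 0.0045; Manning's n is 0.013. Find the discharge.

Flow area A = b·y = 1.36 × 1.94 = 2.638 m². Wetted perimeter P = b + 2y = 1.36 + 2×1.94 = 5.24 m.
Hydraulic radius R = A/P = 2.638/5.24 = 0.5035 m.
Manning's equation: Q = (1/n) A R^(2/3) S^(1/2) = (1/0.013) × 2.638 × 0.5035^(2/3) × 0.0045^(1/2) = 8.62 m³/s.

Q = 8.62 m³/s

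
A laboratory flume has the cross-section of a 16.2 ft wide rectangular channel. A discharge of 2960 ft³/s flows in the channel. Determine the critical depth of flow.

y_c = 10.1 ft

For a rectangular channel, critical depth y_c = (q²/g)^(1/3) where q = Q/b = 2960/16.2 = 182.7 ft²/s.
So y_c = (182.7²/32.2)^(1/3) = 10.1 ft.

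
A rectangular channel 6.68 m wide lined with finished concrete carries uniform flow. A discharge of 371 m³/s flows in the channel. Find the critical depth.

For a rectangular channel, critical depth y_c = (q²/g)^(1/3) where q = Q/b = 371/6.68 = 55.54 m²/s.
So y_c = (55.54²/9.81)^(1/3) = 6.8 m.

y_c = 6.8 m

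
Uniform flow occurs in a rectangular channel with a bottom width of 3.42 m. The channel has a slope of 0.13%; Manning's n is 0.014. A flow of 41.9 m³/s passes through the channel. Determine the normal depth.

Manning's equation rearranged: A R^(2/3) = nQ / (1·√S) = 0.014 × 41.9 / (√0.0013) = 16.27.
Try y = 5.17 m: A R^(2/3) = 20.9 — high.
Try y = 4.18 m: A R^(2/3) = 16.26 — matches.

y_n = 4.18 m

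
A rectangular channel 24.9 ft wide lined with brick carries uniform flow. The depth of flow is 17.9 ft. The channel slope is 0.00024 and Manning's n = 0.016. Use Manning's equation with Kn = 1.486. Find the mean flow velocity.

Flow area A = b·y = 24.9 × 17.9 = 445.7 ft². Wetted perimeter P = b + 2y = 24.9 + 2×17.9 = 60.7 ft.
Hydraulic radius R = A/P = 445.7/60.7 = 7.343 ft.
From Manning's equation, V = (1.486/n) R^(2/3) S^(1/2) = (1.486/0.016) × 7.343^(2/3) × 0.00024^(1/2) = 5.44 ft/s.

V = 5.44 ft/s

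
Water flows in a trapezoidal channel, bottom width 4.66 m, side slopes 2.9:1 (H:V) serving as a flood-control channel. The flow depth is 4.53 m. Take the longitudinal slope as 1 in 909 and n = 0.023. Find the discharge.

With bottom width b = 4.66 m and side slope z = 2.9: A = (b + zy)y = (4.66 + 2.9×4.53)×4.53 = 80.62 m²; P = b + 2y√(1+z²) = 4.66 + 2×4.53×3.068 = 32.45 m.
Hydraulic radius R = A/P = 80.62/32.45 = 2.484 m.
Manning's equation: Q = (1/n) A R^(2/3) S^(1/2) = (1/0.023) × 80.62 × 2.484^(2/3) × 0.0011^(1/2) = 213 m³/s.

Q = 213 m³/s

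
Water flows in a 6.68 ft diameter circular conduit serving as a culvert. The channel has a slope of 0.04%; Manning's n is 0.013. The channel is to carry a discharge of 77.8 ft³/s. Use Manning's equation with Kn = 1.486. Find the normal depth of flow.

Manning's equation rearranged: A R^(2/3) = nQ / (1.486·√S) = 0.013 × 77.8 / (1.486 × √0.0004) = 34.03.
Trying y = 3.02 ft: A R^(2/3) = 20.72 — too small.
Trying y = 5.04 ft: A R^(2/3) = 45.3 — too large.
Trying y = 4.08 ft: A R^(2/3) = 34.05 — ≈ 34.03.

y_n = 4.08 ft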